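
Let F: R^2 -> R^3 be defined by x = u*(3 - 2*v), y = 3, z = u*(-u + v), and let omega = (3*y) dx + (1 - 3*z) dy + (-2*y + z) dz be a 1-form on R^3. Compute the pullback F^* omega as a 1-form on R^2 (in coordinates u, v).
F^* omega = (2*u^3 - 3*u^2*v + u*v^2 + 12*u - 24*v + 27) du + (u*(-u^2 + u*v - 24)) dv

Using F^*(f dg) = (f ∘ F) d(g ∘ F), substitute each coordinate x_i by F_i(u, v) in f_i, and replace dx_i by d F_i = (∂F_i/∂u) du + (∂F_i/∂v) dv.
  For the x component: f_1(F) = 9; d F_1 = (3 - 2*v) du + (-2*u) dv
  For the y component: f_2(F) = 3*u^2 - 3*u*v + 1; d F_2 = (0) du + (0) dv
  For the z component: f_3(F) = -u^2 + u*v - 6; d F_3 = (-2*u + v) du + (u) dv
Combining and collecting du, dv coefficients:
  coeff of du: 2*u^3 - 3*u^2*v + u*v^2 + 12*u - 24*v + 27
  coeff of dv: u*(-u^2 + u*v - 24)
F^* omega = (2*u^3 - 3*u^2*v + u*v^2 + 12*u - 24*v + 27) du + (u*(-u^2 + u*v - 24)) dv.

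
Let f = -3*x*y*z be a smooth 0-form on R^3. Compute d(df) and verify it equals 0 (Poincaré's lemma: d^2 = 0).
d(df) = 0

Step 1: df = sum_i (∂f/∂x_i) dx_i = (-3*y*z) dx + (-3*x*z) dy + (-3*x*y) dz.
Step 2: Apply d again. Using the 1-form formula, the coefficient of dx ∧ dy in d(df) is ∂^2 f/∂x ∂y - ∂^2 f/∂y ∂x = (-3*z) - (-3*z) = 0 (equality of mixed partials for smooth f).
Similarly for dx ∧ dz and dy ∧ dz — all coefficients vanish. So d(df) = 0.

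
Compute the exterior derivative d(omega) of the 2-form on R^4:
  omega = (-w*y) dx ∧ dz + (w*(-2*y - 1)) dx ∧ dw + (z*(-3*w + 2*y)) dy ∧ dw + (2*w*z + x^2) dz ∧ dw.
d(omega) = (w) dx ∧ dy ∧ dz + (2*x - y) dx ∧ dz ∧ dw + (2*w) dx ∧ dy ∧ dw + (3*w - 2*y) dy ∧ dz ∧ dw

For a 2-form omega = sum_{i<j} g_{ij} dx_i ∧ dx_j, the exterior derivative is
  d(omega) = sum_{i<j} d(g_{ij}) ∧ dx_i ∧ dx_j = sum_{i<j, k} (∂g_{ij}/∂x_k) dx_k ∧ dx_i ∧ dx_j.
Expand each term, using dx_k ∧ dx_i ∧ dx_j = sgn(permutation) dx_{(a)} ∧ dx_{(b)} ∧ dx_{(c)} with (a < b < c) sorted:
  d(-w*y) includes (∂/∂y)(-w*y) dy = (-w) dy, which multiplied by dx ∧ dz gives (w) dx ∧ dy ∧ dz
  d(-w*y) includes (∂/∂w)(-w*y) dw = (-y) dw, which multiplied by dx ∧ dz gives (-y) dx ∧ dz ∧ dw
  d(w*(-2*y - 1)) includes (∂/∂y)(w*(-2*y - 1)) dy = (-2*w) dy, which multiplied by dx ∧ dw gives (2*w) dx ∧ dy ∧ dw
  d(z*(-3*w + 2*y)) includes (∂/∂z)(z*(-3*w + 2*y)) dz = (-3*w + 2*y) dz, which multiplied by dy ∧ dw gives (3*w - 2*y) dy ∧ dz ∧ dw
  d(2*w*z + x^2) includes (∂/∂x)(2*w*z + x^2) dx = (2*x) dx, which multiplied by dz ∧ dw gives (2*x) dx ∧ dz ∧ dw
Collecting like 3-forms: d(omega) = (w) dx ∧ dy ∧ dz + (2*x - y) dx ∧ dz ∧ dw + (2*w) dx ∧ dy ∧ dw + (3*w - 2*y) dy ∧ dz ∧ dw.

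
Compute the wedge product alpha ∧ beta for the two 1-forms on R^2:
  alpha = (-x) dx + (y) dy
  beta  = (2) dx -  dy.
alpha ∧ beta = (x - 2*y) dx ∧ dy

Distribute the wedge, using dx_i ∧ dx_j = -dx_j ∧ dx_i and dx_i ∧ dx_i = 0. For each pair (i, j) with i < j, the coefficient of dx_i ∧ dx_j in alpha ∧ beta is (alpha_i * beta_j - alpha_j * beta_i). Collecting: alpha ∧ beta = (x - 2*y) dx ∧ dy.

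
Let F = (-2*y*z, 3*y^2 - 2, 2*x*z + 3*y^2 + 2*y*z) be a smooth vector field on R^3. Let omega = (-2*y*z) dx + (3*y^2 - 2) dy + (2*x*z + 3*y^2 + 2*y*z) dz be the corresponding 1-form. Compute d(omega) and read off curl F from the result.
d(omega) = (6*y + 2*z) dy ∧ dz + (-2*y - 2*z) dz ∧ dx + (2*z) dx ∧ dy; curl F = (6*y + 2*z, -2*y - 2*z, 2*z)

d omega = sum_{i<j} (∂f_j/∂x_i - ∂f_i/∂x_j) dx_i ∧ dx_j. Under the identification (dy ∧ dz, dz ∧ dx, dx ∧ dy) ↔ (e_x, e_y, e_z), the coefficients are exactly the components of curl F. Compute:
  ∂R/∂y - ∂Q/∂z = (6*y + 2*z) - (0) = 6*y + 2*z
  ∂P/∂z - ∂R/∂x = (-2*y) - (2*z) = -2*y - 2*z
  ∂Q/∂x - ∂P/∂y = (0) - (-2*z) = 2*z.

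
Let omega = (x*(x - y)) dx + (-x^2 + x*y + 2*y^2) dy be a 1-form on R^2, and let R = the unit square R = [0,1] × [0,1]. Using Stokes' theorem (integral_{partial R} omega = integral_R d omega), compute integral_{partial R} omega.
integral_(partial R) omega = 0

Stokes: integral_partial_R omega = integral_R d omega with d omega = (∂Q/∂x - ∂P/∂y) dx ∧ dy.
  ∂Q/∂x = -2*x + y
  ∂P/∂y = -x
  integrand = ∂Q/∂x - ∂P/∂y = -x + y.
Integrating over R: integral_0^1 integral_0^1 (-x + y) dx dy = 0.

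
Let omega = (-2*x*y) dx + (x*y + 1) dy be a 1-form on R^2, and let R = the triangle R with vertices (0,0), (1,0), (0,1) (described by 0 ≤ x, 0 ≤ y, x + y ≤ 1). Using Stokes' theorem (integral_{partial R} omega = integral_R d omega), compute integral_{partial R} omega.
integral_(partial R) omega = 1/2

Stokes: integral_partial_R omega = integral_R d omega with d omega = (∂Q/∂x - ∂P/∂y) dx ∧ dy.
  ∂Q/∂x = y
  ∂P/∂y = -2*x
  integrand = ∂Q/∂x - ∂P/∂y = 2*x + y.
Integrating over R: integral_0^1 integral_0^{1-x} (2*x + y) dy dx = 1/2.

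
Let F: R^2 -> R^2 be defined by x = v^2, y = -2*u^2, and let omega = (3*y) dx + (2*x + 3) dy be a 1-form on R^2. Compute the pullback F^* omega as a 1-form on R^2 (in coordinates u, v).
F^* omega = (4*u*(-2*v^2 - 3)) du + (-12*u^2*v) dv

Using F^*(f dg) = (f ∘ F) d(g ∘ F), substitute each coordinate x_i by F_i(u, v) in f_i, and replace dx_i by d F_i = (∂F_i/∂u) du + (∂F_i/∂v) dv.
  For the x component: f_1(F) = -6*u^2; d F_1 = (0) du + (2*v) dv
  For the y component: f_2(F) = 2*v^2 + 3; d F_2 = (-4*u) du + (0) dv
Combining and collecting du, dv coefficients:
  coeff of du: 4*u*(-2*v^2 - 3)
  coeff of dv: -12*u^2*v
F^* omega = (4*u*(-2*v^2 - 3)) du + (-12*u^2*v) dv.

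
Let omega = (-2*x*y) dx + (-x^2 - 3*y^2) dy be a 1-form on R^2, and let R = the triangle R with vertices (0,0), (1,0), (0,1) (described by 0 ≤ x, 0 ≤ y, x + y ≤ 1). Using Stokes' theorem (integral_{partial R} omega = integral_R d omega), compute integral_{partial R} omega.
integral_(partial R) omega = 0

Stokes: integral_partial_R omega = integral_R d omega with d omega = (∂Q/∂x - ∂P/∂y) dx ∧ dy.
  ∂Q/∂x = -2*x
  ∂P/∂y = -2*x
  integrand = ∂Q/∂x - ∂P/∂y = 0.
Integrating over R: integral_0^1 integral_0^{1-x} (0) dy dx = 0.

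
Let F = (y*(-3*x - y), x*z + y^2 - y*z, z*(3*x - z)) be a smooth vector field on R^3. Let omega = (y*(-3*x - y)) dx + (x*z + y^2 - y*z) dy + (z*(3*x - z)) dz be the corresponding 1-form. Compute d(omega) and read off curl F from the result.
d(omega) = (-x + y) dy ∧ dz + (-3*z) dz ∧ dx + (3*x + 2*y + z) dx ∧ dy; curl F = (-x + y, -3*z, 3*x + 2*y + z)

d omega = sum_{i<j} (∂f_j/∂x_i - ∂f_i/∂x_j) dx_i ∧ dx_j. Under the identification (dy ∧ dz, dz ∧ dx, dx ∧ dy) ↔ (e_x, e_y, e_z), the coefficients are exactly the components of curl F. Compute:
  ∂R/∂y - ∂Q/∂z = (0) - (x - y) = -x + y
  ∂P/∂z - ∂R/∂x = (0) - (3*z) = -3*z
  ∂Q/∂x - ∂P/∂y = (z) - (-3*x - 2*y) = 3*x + 2*y + z.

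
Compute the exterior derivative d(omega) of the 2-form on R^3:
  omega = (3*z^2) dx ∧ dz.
d(omega) = 0

For a 2-form omega = sum_{i<j} g_{ij} dx_i ∧ dx_j, the exterior derivative is
  d(omega) = sum_{i<j} d(g_{ij}) ∧ dx_i ∧ dx_j = sum_{i<j, k} (∂g_{ij}/∂x_k) dx_k ∧ dx_i ∧ dx_j.
Expand each term, using dx_k ∧ dx_i ∧ dx_j = sgn(permutation) dx_{(a)} ∧ dx_{(b)} ∧ dx_{(c)} with (a < b < c) sorted:

Collecting like 3-forms: d(omega) = 0.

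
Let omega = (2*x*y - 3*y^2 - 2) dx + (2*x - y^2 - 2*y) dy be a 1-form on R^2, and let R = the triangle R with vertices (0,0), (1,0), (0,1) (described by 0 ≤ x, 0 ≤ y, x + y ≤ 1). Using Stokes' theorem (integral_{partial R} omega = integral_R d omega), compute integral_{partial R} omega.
integral_(partial R) omega = 5/3

Stokes: integral_partial_R omega = integral_R d omega with d omega = (∂Q/∂x - ∂P/∂y) dx ∧ dy.
  ∂Q/∂x = 2
  ∂P/∂y = 2*x - 6*y
  integrand = ∂Q/∂x - ∂P/∂y = -2*x + 6*y + 2.
Integrating over R: integral_0^1 integral_0^{1-x} (-2*x + 6*y + 2) dy dx = 5/3.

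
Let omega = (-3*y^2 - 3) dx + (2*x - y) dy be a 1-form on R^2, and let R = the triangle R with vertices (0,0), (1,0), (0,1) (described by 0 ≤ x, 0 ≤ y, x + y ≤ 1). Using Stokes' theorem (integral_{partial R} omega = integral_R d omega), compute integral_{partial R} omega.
integral_(partial R) omega = 2

Stokes: integral_partial_R omega = integral_R d omega with d omega = (∂Q/∂x - ∂P/∂y) dx ∧ dy.
  ∂Q/∂x = 2
  ∂P/∂y = -6*y
  integrand = ∂Q/∂x - ∂P/∂y = 6*y + 2.
Integrating over R: integral_0^1 integral_0^{1-x} (6*y + 2) dy dx = 2.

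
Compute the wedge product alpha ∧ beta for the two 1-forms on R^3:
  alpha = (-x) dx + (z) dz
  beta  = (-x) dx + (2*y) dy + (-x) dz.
alpha ∧ beta = (-2*x*y) dx ∧ dy + (x*(x + z)) dx ∧ dz + (-2*y*z) dy ∧ dz

Distribute the wedge, using dx_i ∧ dx_j = -dx_j ∧ dx_i and dx_i ∧ dx_i = 0. For each pair (i, j) with i < j, the coefficient of dx_i ∧ dx_j in alpha ∧ beta is (alpha_i * beta_j - alpha_j * beta_i). Collecting: alpha ∧ beta = (-2*x*y) dx ∧ dy + (x*(x + z)) dx ∧ dz + (-2*y*z) dy ∧ dz.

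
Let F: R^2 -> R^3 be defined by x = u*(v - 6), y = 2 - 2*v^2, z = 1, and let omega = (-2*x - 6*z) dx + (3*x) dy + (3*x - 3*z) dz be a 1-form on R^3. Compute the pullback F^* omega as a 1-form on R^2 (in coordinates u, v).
F^* omega = (-2*u*v^2 + 24*u*v - 72*u - 6*v + 36) du + (2*u*(-u*v + 6*u - 6*v^2 + 36*v - 3)) dv

Using F^*(f dg) = (f ∘ F) d(g ∘ F), substitute each coordinate x_i by F_i(u, v) in f_i, and replace dx_i by d F_i = (∂F_i/∂u) du + (∂F_i/∂v) dv.
  For the x component: f_1(F) = -2*u*v + 12*u - 6; d F_1 = (v - 6) du + (u) dv
  For the y component: f_2(F) = 3*u*(v - 6); d F_2 = (0) du + (-4*v) dv
  For the z component: f_3(F) = 3*u*v - 18*u - 3; d F_3 = (0) du + (0) dv
Combining and collecting du, dv coefficients:
  coeff of du: -2*u*v^2 + 24*u*v - 72*u - 6*v + 36
  coeff of dv: 2*u*(-u*v + 6*u - 6*v^2 + 36*v - 3)
F^* omega = (-2*u*v^2 + 24*u*v - 72*u - 6*v + 36) du + (2*u*(-u*v + 6*u - 6*v^2 + 36*v - 3)) dv.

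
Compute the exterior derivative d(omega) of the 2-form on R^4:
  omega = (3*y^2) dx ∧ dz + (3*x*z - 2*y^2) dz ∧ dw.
d(omega) = (-6*y) dx ∧ dy ∧ dz + (3*z) dx ∧ dz ∧ dw + (-4*y) dy ∧ dz ∧ dw

For a 2-form omega = sum_{i<j} g_{ij} dx_i ∧ dx_j, the exterior derivative is
  d(omega) = sum_{i<j} d(g_{ij}) ∧ dx_i ∧ dx_j = sum_{i<j, k} (∂g_{ij}/∂x_k) dx_k ∧ dx_i ∧ dx_j.
Expand each term, using dx_k ∧ dx_i ∧ dx_j = sgn(permutation) dx_{(a)} ∧ dx_{(b)} ∧ dx_{(c)} with (a < b < c) sorted:
  d(3*y^2) includes (∂/∂y)(3*y^2) dy = (6*y) dy, which multiplied by dx ∧ dz gives (-6*y) dx ∧ dy ∧ dz
  d(3*x*z - 2*y^2) includes (∂/∂x)(3*x*z - 2*y^2) dx = (3*z) dx, which multiplied by dz ∧ dw gives (3*z) dx ∧ dz ∧ dw
  d(3*x*z - 2*y^2) includes (∂/∂y)(3*x*z - 2*y^2) dy = (-4*y) dy, which multiplied by dz ∧ dw gives (-4*y) dy ∧ dz ∧ dw
Collecting like 3-forms: d(omega) = (-6*y) dx ∧ dy ∧ dz + (3*z) dx ∧ dz ∧ dw + (-4*y) dy ∧ dz ∧ dw.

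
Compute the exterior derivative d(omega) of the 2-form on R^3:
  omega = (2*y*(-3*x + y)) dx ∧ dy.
d(omega) = 0

For a 2-form omega = sum_{i<j} g_{ij} dx_i ∧ dx_j, the exterior derivative is
  d(omega) = sum_{i<j} d(g_{ij}) ∧ dx_i ∧ dx_j = sum_{i<j, k} (∂g_{ij}/∂x_k) dx_k ∧ dx_i ∧ dx_j.
Expand each term, using dx_k ∧ dx_i ∧ dx_j = sgn(permutation) dx_{(a)} ∧ dx_{(b)} ∧ dx_{(c)} with (a < b < c) sorted:

Collecting like 3-forms: d(omega) = 0.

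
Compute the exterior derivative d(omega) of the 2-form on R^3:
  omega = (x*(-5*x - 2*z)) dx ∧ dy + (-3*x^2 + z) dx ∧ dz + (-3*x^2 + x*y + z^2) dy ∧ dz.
d(omega) = (-8*x + y) dx ∧ dy ∧ dz

For a 2-form omega = sum_{i<j} g_{ij} dx_i ∧ dx_j, the exterior derivative is
  d(omega) = sum_{i<j} d(g_{ij}) ∧ dx_i ∧ dx_j = sum_{i<j, k} (∂g_{ij}/∂x_k) dx_k ∧ dx_i ∧ dx_j.
Expand each term, using dx_k ∧ dx_i ∧ dx_j = sgn(permutation) dx_{(a)} ∧ dx_{(b)} ∧ dx_{(c)} with (a < b < c) sorted:
  d(x*(-5*x - 2*z)) includes (∂/∂z)(x*(-5*x - 2*z)) dz = (-2*x) dz, which multiplied by dx ∧ dy gives (-2*x) dx ∧ dy ∧ dz
  d(-3*x^2 + x*y + z^2) includes (∂/∂x)(-3*x^2 + x*y + z^2) dx = (-6*x + y) dx, which multiplied by dy ∧ dz gives (-6*x + y) dx ∧ dy ∧ dz
Collecting like 3-forms: d(omega) = (-8*x + y) dx ∧ dy ∧ dz.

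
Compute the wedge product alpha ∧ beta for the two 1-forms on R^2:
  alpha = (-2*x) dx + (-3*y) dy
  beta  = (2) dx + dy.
alpha ∧ beta = (-2*x + 6*y) dx ∧ dy

Distribute the wedge, using dx_i ∧ dx_j = -dx_j ∧ dx_i and dx_i ∧ dx_i = 0. For each pair (i, j) with i < j, the coefficient of dx_i ∧ dx_j in alpha ∧ beta is (alpha_i * beta_j - alpha_j * beta_i). Collecting: alpha ∧ beta = (-2*x + 6*y) dx ∧ dy.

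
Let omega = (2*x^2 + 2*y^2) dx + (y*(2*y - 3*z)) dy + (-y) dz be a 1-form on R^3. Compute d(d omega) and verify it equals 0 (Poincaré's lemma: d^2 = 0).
d(d omega) = 0

Step 1: d omega = sum_{i<j} (∂f_j/∂x_i - ∂f_i/∂x_j) dx_i ∧ dx_j:
  coeff of dx ∧ dy: -4*y
  coeff of dx ∧ dz: 0
  coeff of dy ∧ dz: 3*y - 1
Step 2: Apply d again to each 2-form coefficient. The only possible 3-form in R^3 is dx ∧ dy ∧ dz, with coefficient
  ∂(coeff of dy∧dz)/∂x - ∂(coeff of dx∧dz)/∂y + ∂(coeff of dx∧dy)/∂z
  = ∂/∂x (3*y - 1) - ∂/∂y (0) + ∂/∂z (-4*y).
Each of these terms simplifies to sums of mixed partials that cancel in pairs. The result is 0 (by equality of mixed partials for smooth functions — Schwarz / Clairaut).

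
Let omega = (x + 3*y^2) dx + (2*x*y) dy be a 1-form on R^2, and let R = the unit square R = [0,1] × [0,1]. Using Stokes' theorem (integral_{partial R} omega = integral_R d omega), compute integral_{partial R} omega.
integral_(partial R) omega = -2

Stokes: integral_partial_R omega = integral_R d omega with d omega = (∂Q/∂x - ∂P/∂y) dx ∧ dy.
  ∂Q/∂x = 2*y
  ∂P/∂y = 6*y
  integrand = ∂Q/∂x - ∂P/∂y = -4*y.
Integrating over R: integral_0^1 integral_0^1 (-4*y) dx dy = -2.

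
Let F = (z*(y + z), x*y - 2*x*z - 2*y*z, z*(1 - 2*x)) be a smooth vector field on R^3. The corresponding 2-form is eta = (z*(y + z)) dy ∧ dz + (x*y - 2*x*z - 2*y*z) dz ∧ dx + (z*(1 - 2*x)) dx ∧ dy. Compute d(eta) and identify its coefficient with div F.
d(eta) = (-x - 2*z + 1) dx ∧ dy ∧ dz; div F = -x - 2*z + 1

For a 2-form in R^3 of the form above, applying d gives a 3-form with coefficient ∂P/∂x + ∂Q/∂y + ∂R/∂z:
  ∂P/∂x = 0
  ∂Q/∂y = x - 2*z
  ∂R/∂z = 1 - 2*x
Sum = -x - 2*z + 1, which is exactly div F.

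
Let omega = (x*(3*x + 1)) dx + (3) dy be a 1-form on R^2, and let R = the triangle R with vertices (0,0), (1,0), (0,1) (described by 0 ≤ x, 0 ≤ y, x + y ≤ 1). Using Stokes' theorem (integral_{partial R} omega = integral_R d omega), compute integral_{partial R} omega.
integral_(partial R) omega = 0

Stokes: integral_partial_R omega = integral_R d omega with d omega = (∂Q/∂x - ∂P/∂y) dx ∧ dy.
  ∂Q/∂x = 0
  ∂P/∂y = 0
  integrand = ∂Q/∂x - ∂P/∂y = 0.
Integrating over R: integral_0^1 integral_0^{1-x} (0) dy dx = 0.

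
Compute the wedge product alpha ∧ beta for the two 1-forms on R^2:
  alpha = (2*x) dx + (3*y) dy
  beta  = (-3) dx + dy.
alpha ∧ beta = (2*x + 9*y) dx ∧ dy

Distribute the wedge, using dx_i ∧ dx_j = -dx_j ∧ dx_i and dx_i ∧ dx_i = 0. For each pair (i, j) with i < j, the coefficient of dx_i ∧ dx_j in alpha ∧ beta is (alpha_i * beta_j - alpha_j * beta_i). Collecting: alpha ∧ beta = (2*x + 9*y) dx ∧ dy.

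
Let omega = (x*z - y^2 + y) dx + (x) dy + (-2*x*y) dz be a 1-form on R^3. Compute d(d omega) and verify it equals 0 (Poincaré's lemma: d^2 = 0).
d(d omega) = 0

Step 1: d omega = sum_{i<j} (∂f_j/∂x_i - ∂f_i/∂x_j) dx_i ∧ dx_j:
  coeff of dx ∧ dy: 2*y
  coeff of dx ∧ dz: -x - 2*y
  coeff of dy ∧ dz: -2*x
Step 2: Apply d again to each 2-form coefficient. The only possible 3-form in R^3 is dx ∧ dy ∧ dz, with coefficient
  ∂(coeff of dy∧dz)/∂x - ∂(coeff of dx∧dz)/∂y + ∂(coeff of dx∧dy)/∂z
  = ∂/∂x (-2*x) - ∂/∂y (-x - 2*y) + ∂/∂z (2*y).
Each of these terms simplifies to sums of mixed partials that cancel in pairs. The result is 0 (by equality of mixed partials for smooth functions — Schwarz / Clairaut).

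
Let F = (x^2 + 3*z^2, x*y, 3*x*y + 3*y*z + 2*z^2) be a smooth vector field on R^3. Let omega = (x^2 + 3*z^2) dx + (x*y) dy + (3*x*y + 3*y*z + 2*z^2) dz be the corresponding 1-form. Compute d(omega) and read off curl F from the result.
d(omega) = (3*x + 3*z) dy ∧ dz + (-3*y + 6*z) dz ∧ dx + (y) dx ∧ dy; curl F = (3*x + 3*z, -3*y + 6*z, y)

d omega = sum_{i<j} (∂f_j/∂x_i - ∂f_i/∂x_j) dx_i ∧ dx_j. Under the identification (dy ∧ dz, dz ∧ dx, dx ∧ dy) ↔ (e_x, e_y, e_z), the coefficients are exactly the components of curl F. Compute:
  ∂R/∂y - ∂Q/∂z = (3*x + 3*z) - (0) = 3*x + 3*z
  ∂P/∂z - ∂R/∂x = (6*z) - (3*y) = -3*y + 6*z
  ∂Q/∂x - ∂P/∂y = (y) - (0) = y.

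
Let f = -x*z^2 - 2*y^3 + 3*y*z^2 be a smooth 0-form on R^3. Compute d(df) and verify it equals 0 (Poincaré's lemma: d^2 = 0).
d(df) = 0

Step 1: df = sum_i (∂f/∂x_i) dx_i = (-z^2) dx + (-6*y^2 + 3*z^2) dy + (2*z*(-x + 3*y)) dz.
Step 2: Apply d again. Using the 1-form formula, the coefficient of dx ∧ dy in d(df) is ∂^2 f/∂x ∂y - ∂^2 f/∂y ∂x = (0) - (0) = 0 (equality of mixed partials for smooth f).
Similarly for dx ∧ dz and dy ∧ dz — all coefficients vanish. So d(df) = 0.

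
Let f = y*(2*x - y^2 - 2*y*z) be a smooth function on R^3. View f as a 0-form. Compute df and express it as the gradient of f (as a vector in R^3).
df = (2*y) dx + (2*x - 3*y^2 - 4*y*z) dy + (-2*y^2) dz; grad f = (2*y, 2*x - 3*y^2 - 4*y*z, -2*y^2)

For a 0-form f, d f = (∂f/∂x) dx + (∂f/∂y) dy + (∂f/∂z) dz. The components of the vector representation are exactly the entries of grad f in Cartesian coordinates:
  ∂f/∂x = 2*y
  ∂f/∂y = 2*x - 3*y^2 - 4*y*z
  ∂f/∂z = -2*y^2.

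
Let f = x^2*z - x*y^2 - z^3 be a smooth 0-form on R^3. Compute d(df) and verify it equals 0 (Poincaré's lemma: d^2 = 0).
d(df) = 0

Step 1: df = sum_i (∂f/∂x_i) dx_i = (2*x*z - y^2) dx + (-2*x*y) dy + (x^2 - 3*z^2) dz.
Step 2: Apply d again. Using the 1-form formula, the coefficient of dx ∧ dy in d(df) is ∂^2 f/∂x ∂y - ∂^2 f/∂y ∂x = (-2*y) - (-2*y) = 0 (equality of mixed partials for smooth f).
Similarly for dx ∧ dz and dy ∧ dz — all coefficients vanish. So d(df) = 0.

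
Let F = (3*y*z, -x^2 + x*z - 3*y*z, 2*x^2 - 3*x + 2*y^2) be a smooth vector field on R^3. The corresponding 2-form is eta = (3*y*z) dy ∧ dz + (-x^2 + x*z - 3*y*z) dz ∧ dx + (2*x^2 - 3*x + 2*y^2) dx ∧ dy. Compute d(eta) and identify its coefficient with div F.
d(eta) = (-3*z) dx ∧ dy ∧ dz; div F = -3*z

For a 2-form in R^3 of the form above, applying d gives a 3-form with coefficient ∂P/∂x + ∂Q/∂y + ∂R/∂z:
  ∂P/∂x = 0
  ∂Q/∂y = -3*z
  ∂R/∂z = 0
Sum = -3*z, which is exactly div F.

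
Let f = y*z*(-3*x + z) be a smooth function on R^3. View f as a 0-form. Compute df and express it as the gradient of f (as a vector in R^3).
df = (-3*y*z) dx + (z*(-3*x + z)) dy + (y*(-3*x + 2*z)) dz; grad f = (-3*y*z, z*(-3*x + z), y*(-3*x + 2*z))

For a 0-form f, d f = (∂f/∂x) dx + (∂f/∂y) dy + (∂f/∂z) dz. The components of the vector representation are exactly the entries of grad f in Cartesian coordinates:
  ∂f/∂x = -3*y*z
  ∂f/∂y = z*(-3*x + z)
  ∂f/∂z = y*(-3*x + 2*z).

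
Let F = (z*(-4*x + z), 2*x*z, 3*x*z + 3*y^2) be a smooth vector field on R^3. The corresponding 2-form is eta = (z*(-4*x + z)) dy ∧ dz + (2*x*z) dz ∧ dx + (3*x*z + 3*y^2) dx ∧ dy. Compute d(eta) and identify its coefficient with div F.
d(eta) = (3*x - 4*z) dx ∧ dy ∧ dz; div F = 3*x - 4*z

For a 2-form in R^3 of the form above, applying d gives a 3-form with coefficient ∂P/∂x + ∂Q/∂y + ∂R/∂z:
  ∂P/∂x = -4*z
  ∂Q/∂y = 0
  ∂R/∂z = 3*x
Sum = 3*x - 4*z, which is exactly div F.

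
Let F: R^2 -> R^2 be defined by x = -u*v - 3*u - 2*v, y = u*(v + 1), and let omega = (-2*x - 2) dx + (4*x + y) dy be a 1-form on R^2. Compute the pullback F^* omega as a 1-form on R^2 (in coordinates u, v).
F^* omega = (-5*u*v^2 - 26*u*v - 29*u - 12*v^2 - 18*v + 6) du + (-5*u^2*v - 17*u^2 - 16*u*v - 10*u - 8*v + 4) dv

Using F^*(f dg) = (f ∘ F) d(g ∘ F), substitute each coordinate x_i by F_i(u, v) in f_i, and replace dx_i by d F_i = (∂F_i/∂u) du + (∂F_i/∂v) dv.
  For the x component: f_1(F) = 2*u*v + 6*u + 4*v - 2; d F_1 = (-v - 3) du + (-u - 2) dv
  For the y component: f_2(F) = -3*u*v - 11*u - 8*v; d F_2 = (v + 1) du + (u) dv
Combining and collecting du, dv coefficients:
  coeff of du: -5*u*v^2 - 26*u*v - 29*u - 12*v^2 - 18*v + 6
  coeff of dv: -5*u^2*v - 17*u^2 - 16*u*v - 10*u - 8*v + 4
F^* omega = (-5*u*v^2 - 26*u*v - 29*u - 12*v^2 - 18*v + 6) du + (-5*u^2*v - 17*u^2 - 16*u*v - 10*u - 8*v + 4) dv.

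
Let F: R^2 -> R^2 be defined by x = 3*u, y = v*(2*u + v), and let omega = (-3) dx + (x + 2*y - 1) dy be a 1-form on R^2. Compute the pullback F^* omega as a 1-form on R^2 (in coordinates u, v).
F^* omega = (8*u*v^2 + 6*u*v + 4*v^3 - 2*v - 9) du + (8*u^2*v + 6*u^2 + 12*u*v^2 + 6*u*v - 2*u + 4*v^3 - 2*v) dv

Using F^*(f dg) = (f ∘ F) d(g ∘ F), substitute each coordinate x_i by F_i(u, v) in f_i, and replace dx_i by d F_i = (∂F_i/∂u) du + (∂F_i/∂v) dv.
  For the x component: f_1(F) = -3; d F_1 = (3) du + (0) dv
  For the y component: f_2(F) = 4*u*v + 3*u + 2*v^2 - 1; d F_2 = (2*v) du + (2*u + 2*v) dv
Combining and collecting du, dv coefficients:
  coeff of du: 8*u*v^2 + 6*u*v + 4*v^3 - 2*v - 9
  coeff of dv: 8*u^2*v + 6*u^2 + 12*u*v^2 + 6*u*v - 2*u + 4*v^3 - 2*v
F^* omega = (8*u*v^2 + 6*u*v + 4*v^3 - 2*v - 9) du + (8*u^2*v + 6*u^2 + 12*u*v^2 + 6*u*v - 2*u + 4*v^3 - 2*v) dv.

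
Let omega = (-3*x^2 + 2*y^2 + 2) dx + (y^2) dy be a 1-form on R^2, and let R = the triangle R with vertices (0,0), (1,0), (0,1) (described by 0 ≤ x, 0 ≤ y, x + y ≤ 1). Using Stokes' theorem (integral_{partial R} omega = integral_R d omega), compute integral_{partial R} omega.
integral_(partial R) omega = -2/3

Stokes: integral_partial_R omega = integral_R d omega with d omega = (∂Q/∂x - ∂P/∂y) dx ∧ dy.
  ∂Q/∂x = 0
  ∂P/∂y = 4*y
  integrand = ∂Q/∂x - ∂P/∂y = -4*y.
Integrating over R: integral_0^1 integral_0^{1-x} (-4*y) dy dx = -2/3.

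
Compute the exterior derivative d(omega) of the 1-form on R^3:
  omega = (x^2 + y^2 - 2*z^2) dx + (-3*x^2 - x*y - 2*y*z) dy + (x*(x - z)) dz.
d(omega) = (-6*x - 3*y) dx ∧ dy + (2*x + 3*z) dx ∧ dz + (2*y) dy ∧ dz

For a 1-form omega = sum_i f_i dx_i, the exterior derivative is
  d(omega) = sum_{i < j} (∂f_j/∂x_i - ∂f_i/∂x_j) dx_i ∧ dx_j.
  coefficient of dx ∧ dy: ∂f_2/∂x - ∂f_1/∂y = ∂(-3*x^2 - x*y - 2*y*z)/∂x - ∂(x^2 + y^2 - 2*z^2)/∂y = -6*x - 3*y
  coefficient of dx ∧ dz: ∂f_3/∂x - ∂f_1/∂z = ∂(x*(x - z))/∂x - ∂(x^2 + y^2 - 2*z^2)/∂z = 2*x + 3*z
  coefficient of dy ∧ dz: ∂f_3/∂y - ∂f_2/∂z = ∂(x*(x - z))/∂y - ∂(-3*x^2 - x*y - 2*y*z)/∂z = 2*y
Assembling: d(omega) = (-6*x - 3*y) dx ∧ dy + (2*x + 3*z) dx ∧ dz + (2*y) dy ∧ dz.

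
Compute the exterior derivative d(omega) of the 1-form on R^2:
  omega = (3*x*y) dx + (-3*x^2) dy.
d(omega) = (-9*x) dx ∧ dy

For a 1-form omega = sum_i f_i dx_i, the exterior derivative is
  d(omega) = sum_{i < j} (∂f_j/∂x_i - ∂f_i/∂x_j) dx_i ∧ dx_j.
  coefficient of dx ∧ dy: ∂f_2/∂x - ∂f_1/∂y = ∂(-3*x^2)/∂x - ∂(3*x*y)/∂y = -9*x
Assembling: d(omega) = (-9*x) dx ∧ dy.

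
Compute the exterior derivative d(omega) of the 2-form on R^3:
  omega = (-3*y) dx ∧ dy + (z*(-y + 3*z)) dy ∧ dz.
d(omega) = 0

For a 2-form omega = sum_{i<j} g_{ij} dx_i ∧ dx_j, the exterior derivative is
  d(omega) = sum_{i<j} d(g_{ij}) ∧ dx_i ∧ dx_j = sum_{i<j, k} (∂g_{ij}/∂x_k) dx_k ∧ dx_i ∧ dx_j.
Expand each term, using dx_k ∧ dx_i ∧ dx_j = sgn(permutation) dx_{(a)} ∧ dx_{(b)} ∧ dx_{(c)} with (a < b < c) sorted:

Collecting like 3-forms: d(omega) = 0.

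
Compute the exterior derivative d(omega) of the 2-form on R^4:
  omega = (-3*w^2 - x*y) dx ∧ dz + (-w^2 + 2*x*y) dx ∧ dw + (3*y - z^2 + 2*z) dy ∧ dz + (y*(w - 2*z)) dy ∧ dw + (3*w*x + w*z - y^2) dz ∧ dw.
d(omega) = (x) dx ∧ dy ∧ dz + (-3*w) dx ∧ dz ∧ dw + (-2*x) dx ∧ dy ∧ dw

For a 2-form omega = sum_{i<j} g_{ij} dx_i ∧ dx_j, the exterior derivative is
  d(omega) = sum_{i<j} d(g_{ij}) ∧ dx_i ∧ dx_j = sum_{i<j, k} (∂g_{ij}/∂x_k) dx_k ∧ dx_i ∧ dx_j.
Expand each term, using dx_k ∧ dx_i ∧ dx_j = sgn(permutation) dx_{(a)} ∧ dx_{(b)} ∧ dx_{(c)} with (a < b < c) sorted:
  d(-3*w^2 - x*y) includes (∂/∂y)(-3*w^2 - x*y) dy = (-x) dy, which multiplied by dx ∧ dz gives (x) dx ∧ dy ∧ dz
  d(-3*w^2 - x*y) includes (∂/∂w)(-3*w^2 - x*y) dw = (-6*w) dw, which multiplied by dx ∧ dz gives (-6*w) dx ∧ dz ∧ dw
  d(-w^2 + 2*x*y) includes (∂/∂y)(-w^2 + 2*x*y) dy = (2*x) dy, which multiplied by dx ∧ dw gives (-2*x) dx ∧ dy ∧ dw
  d(y*(w - 2*z)) includes (∂/∂z)(y*(w - 2*z)) dz = (-2*y) dz, which multiplied by dy ∧ dw gives (2*y) dy ∧ dz ∧ dw
  d(3*w*x + w*z - y^2) includes (∂/∂x)(3*w*x + w*z - y^2) dx = (3*w) dx, which multiplied by dz ∧ dw gives (3*w) dx ∧ dz ∧ dw
  d(3*w*x + w*z - y^2) includes (∂/∂y)(3*w*x + w*z - y^2) dy = (-2*y) dy, which multiplied by dz ∧ dw gives (-2*y) dy ∧ dz ∧ dw
Collecting like 3-forms: d(omega) = (x) dx ∧ dy ∧ dz + (-3*w) dx ∧ dz ∧ dw + (-2*x) dx ∧ dy ∧ dw.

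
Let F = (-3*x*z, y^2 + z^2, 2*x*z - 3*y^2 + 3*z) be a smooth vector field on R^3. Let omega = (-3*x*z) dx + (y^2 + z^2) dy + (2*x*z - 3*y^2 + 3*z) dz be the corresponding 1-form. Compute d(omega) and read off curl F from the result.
d(omega) = (-6*y - 2*z) dy ∧ dz + (-3*x - 2*z) dz ∧ dx + (0) dx ∧ dy; curl F = (-6*y - 2*z, -3*x - 2*z, 0)

d omega = sum_{i<j} (∂f_j/∂x_i - ∂f_i/∂x_j) dx_i ∧ dx_j. Under the identification (dy ∧ dz, dz ∧ dx, dx ∧ dy) ↔ (e_x, e_y, e_z), the coefficients are exactly the components of curl F. Compute:
  ∂R/∂y - ∂Q/∂z = (-6*y) - (2*z) = -6*y - 2*z
  ∂P/∂z - ∂R/∂x = (-3*x) - (2*z) = -3*x - 2*z
  ∂Q/∂x - ∂P/∂y = (0) - (0) = 0.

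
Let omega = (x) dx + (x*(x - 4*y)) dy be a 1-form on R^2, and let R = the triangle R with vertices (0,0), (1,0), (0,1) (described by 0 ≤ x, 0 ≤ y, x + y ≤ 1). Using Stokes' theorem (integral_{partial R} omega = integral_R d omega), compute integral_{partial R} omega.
integral_(partial R) omega = -1/3

Stokes: integral_partial_R omega = integral_R d omega with d omega = (∂Q/∂x - ∂P/∂y) dx ∧ dy.
  ∂Q/∂x = 2*x - 4*y
  ∂P/∂y = 0
  integrand = ∂Q/∂x - ∂P/∂y = 2*x - 4*y.
Integrating over R: integral_0^1 integral_0^{1-x} (2*x - 4*y) dy dx = -1/3.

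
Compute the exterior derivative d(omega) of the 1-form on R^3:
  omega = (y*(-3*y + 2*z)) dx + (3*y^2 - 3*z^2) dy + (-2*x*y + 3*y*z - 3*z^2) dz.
d(omega) = (6*y - 2*z) dx ∧ dy + (-4*y) dx ∧ dz + (-2*x + 9*z) dy ∧ dz

For a 1-form omega = sum_i f_i dx_i, the exterior derivative is
  d(omega) = sum_{i < j} (∂f_j/∂x_i - ∂f_i/∂x_j) dx_i ∧ dx_j.
  coefficient of dx ∧ dy: ∂f_2/∂x - ∂f_1/∂y = ∂(3*y^2 - 3*z^2)/∂x - ∂(y*(-3*y + 2*z))/∂y = 6*y - 2*z
  coefficient of dx ∧ dz: ∂f_3/∂x - ∂f_1/∂z = ∂(-2*x*y + 3*y*z - 3*z^2)/∂x - ∂(y*(-3*y + 2*z))/∂z = -4*y
  coefficient of dy ∧ dz: ∂f_3/∂y - ∂f_2/∂z = ∂(-2*x*y + 3*y*z - 3*z^2)/∂y - ∂(3*y^2 - 3*z^2)/∂z = -2*x + 9*z
Assembling: d(omega) = (6*y - 2*z) dx ∧ dy + (-4*y) dx ∧ dz + (-2*x + 9*z) dy ∧ dz.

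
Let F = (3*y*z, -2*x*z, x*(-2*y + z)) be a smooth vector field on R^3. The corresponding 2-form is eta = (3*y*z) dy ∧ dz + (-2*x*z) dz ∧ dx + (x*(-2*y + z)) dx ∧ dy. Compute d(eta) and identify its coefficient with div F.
d(eta) = (x) dx ∧ dy ∧ dz; div F = x

For a 2-form in R^3 of the form above, applying d gives a 3-form with coefficient ∂P/∂x + ∂Q/∂y + ∂R/∂z:
  ∂P/∂x = 0
  ∂Q/∂y = 0
  ∂R/∂z = x
Sum = x, which is exactly div F.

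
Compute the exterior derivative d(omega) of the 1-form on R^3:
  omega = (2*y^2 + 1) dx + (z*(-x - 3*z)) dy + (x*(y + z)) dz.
d(omega) = (-4*y - z) dx ∧ dy + (y + z) dx ∧ dz + (2*x + 6*z) dy ∧ dz

For a 1-form omega = sum_i f_i dx_i, the exterior derivative is
  d(omega) = sum_{i < j} (∂f_j/∂x_i - ∂f_i/∂x_j) dx_i ∧ dx_j.
  coefficient of dx ∧ dy: ∂f_2/∂x - ∂f_1/∂y = ∂(z*(-x - 3*z))/∂x - ∂(2*y^2 + 1)/∂y = -4*y - z
  coefficient of dx ∧ dz: ∂f_3/∂x - ∂f_1/∂z = ∂(x*(y + z))/∂x - ∂(2*y^2 + 1)/∂z = y + z
  coefficient of dy ∧ dz: ∂f_3/∂y - ∂f_2/∂z = ∂(x*(y + z))/∂y - ∂(z*(-x - 3*z))/∂z = 2*x + 6*z
Assembling: d(omega) = (-4*y - z) dx ∧ dy + (y + z) dx ∧ dz + (2*x + 6*z) dy ∧ dz.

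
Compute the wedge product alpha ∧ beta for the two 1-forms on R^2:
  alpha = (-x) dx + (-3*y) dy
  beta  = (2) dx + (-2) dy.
alpha ∧ beta = (2*x + 6*y) dx ∧ dy

Distribute the wedge, using dx_i ∧ dx_j = -dx_j ∧ dx_i and dx_i ∧ dx_i = 0. For each pair (i, j) with i < j, the coefficient of dx_i ∧ dx_j in alpha ∧ beta is (alpha_i * beta_j - alpha_j * beta_i). Collecting: alpha ∧ beta = (2*x + 6*y) dx ∧ dy.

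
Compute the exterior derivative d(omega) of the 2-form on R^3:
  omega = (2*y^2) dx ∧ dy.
d(omega) = 0

For a 2-form omega = sum_{i<j} g_{ij} dx_i ∧ dx_j, the exterior derivative is
  d(omega) = sum_{i<j} d(g_{ij}) ∧ dx_i ∧ dx_j = sum_{i<j, k} (∂g_{ij}/∂x_k) dx_k ∧ dx_i ∧ dx_j.
Expand each term, using dx_k ∧ dx_i ∧ dx_j = sgn(permutation) dx_{(a)} ∧ dx_{(b)} ∧ dx_{(c)} with (a < b < c) sorted:

Collecting like 3-forms: d(omega) = 0.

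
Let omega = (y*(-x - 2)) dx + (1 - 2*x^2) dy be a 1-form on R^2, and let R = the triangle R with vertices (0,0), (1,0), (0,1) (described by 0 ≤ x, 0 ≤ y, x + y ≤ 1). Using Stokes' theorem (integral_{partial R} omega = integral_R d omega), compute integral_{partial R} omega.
integral_(partial R) omega = 1/2

Stokes: integral_partial_R omega = integral_R d omega with d omega = (∂Q/∂x - ∂P/∂y) dx ∧ dy.
  ∂Q/∂x = -4*x
  ∂P/∂y = -x - 2
  integrand = ∂Q/∂x - ∂P/∂y = 2 - 3*x.
Integrating over R: integral_0^1 integral_0^{1-x} (2 - 3*x) dy dx = 1/2.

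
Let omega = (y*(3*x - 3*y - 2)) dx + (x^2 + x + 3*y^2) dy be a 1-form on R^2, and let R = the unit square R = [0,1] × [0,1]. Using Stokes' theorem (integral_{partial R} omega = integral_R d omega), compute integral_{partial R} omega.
integral_(partial R) omega = 11/2

Stokes: integral_partial_R omega = integral_R d omega with d omega = (∂Q/∂x - ∂P/∂y) dx ∧ dy.
  ∂Q/∂x = 2*x + 1
  ∂P/∂y = 3*x - 6*y - 2
  integrand = ∂Q/∂x - ∂P/∂y = -x + 6*y + 3.
Integrating over R: integral_0^1 integral_0^1 (-x + 6*y + 3) dx dy = 11/2.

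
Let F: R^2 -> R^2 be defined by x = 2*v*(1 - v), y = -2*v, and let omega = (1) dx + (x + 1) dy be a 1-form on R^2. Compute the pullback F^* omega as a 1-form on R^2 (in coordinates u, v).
F^* omega = (4*v*(v - 2)) dv

Using F^*(f dg) = (f ∘ F) d(g ∘ F), substitute each coordinate x_i by F_i(u, v) in f_i, and replace dx_i by d F_i = (∂F_i/∂u) du + (∂F_i/∂v) dv.
  For the x component: f_1(F) = 1; d F_1 = (0) du + (2 - 4*v) dv
  For the y component: f_2(F) = -2*v^2 + 2*v + 1; d F_2 = (0) du + (-2) dv
Combining and collecting du, dv coefficients:
  coeff of du: 0
  coeff of dv: 4*v*(v - 2)
F^* omega = (4*v*(v - 2)) dv.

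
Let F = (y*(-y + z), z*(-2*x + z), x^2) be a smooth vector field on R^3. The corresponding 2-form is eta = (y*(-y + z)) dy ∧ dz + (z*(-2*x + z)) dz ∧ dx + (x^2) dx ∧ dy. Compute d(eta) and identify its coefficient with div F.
d(eta) = (0) dx ∧ dy ∧ dz; div F = 0

For a 2-form in R^3 of the form above, applying d gives a 3-form with coefficient ∂P/∂x + ∂Q/∂y + ∂R/∂z:
  ∂P/∂x = 0
  ∂Q/∂y = 0
  ∂R/∂z = 0
Sum = 0, which is exactly div F.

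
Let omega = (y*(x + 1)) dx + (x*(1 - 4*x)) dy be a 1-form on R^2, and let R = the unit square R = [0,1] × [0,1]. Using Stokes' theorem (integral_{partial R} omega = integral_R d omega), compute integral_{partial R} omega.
integral_(partial R) omega = -9/2

Stokes: integral_partial_R omega = integral_R d omega with d omega = (∂Q/∂x - ∂P/∂y) dx ∧ dy.
  ∂Q/∂x = 1 - 8*x
  ∂P/∂y = x + 1
  integrand = ∂Q/∂x - ∂P/∂y = -9*x.
Integrating over R: integral_0^1 integral_0^1 (-9*x) dx dy = -9/2.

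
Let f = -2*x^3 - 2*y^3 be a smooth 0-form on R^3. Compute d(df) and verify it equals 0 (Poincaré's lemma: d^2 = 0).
d(df) = 0

Step 1: df = sum_i (∂f/∂x_i) dx_i = (-6*x^2) dx + (-6*y^2) dy + (0) dz.
Step 2: Apply d again. Using the 1-form formula, the coefficient of dx ∧ dy in d(df) is ∂^2 f/∂x ∂y - ∂^2 f/∂y ∂x = (0) - (0) = 0 (equality of mixed partials for smooth f).
Similarly for dx ∧ dz and dy ∧ dz — all coefficients vanish. So d(df) = 0.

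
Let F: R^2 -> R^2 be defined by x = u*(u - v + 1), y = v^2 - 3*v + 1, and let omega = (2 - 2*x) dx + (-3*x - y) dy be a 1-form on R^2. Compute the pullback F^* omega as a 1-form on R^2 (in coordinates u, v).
F^* omega = (-4*u^3 + 6*u^2*v - 6*u^2 - 2*u*v^2 + 4*u*v + 2*u - 2*v + 2) du + (2*u^3 - 8*u^2*v + 11*u^2 + 6*u*v^2 - 15*u*v + 7*u - 2*v^3 + 9*v^2 - 11*v + 3) dv

Using F^*(f dg) = (f ∘ F) d(g ∘ F), substitute each coordinate x_i by F_i(u, v) in f_i, and replace dx_i by d F_i = (∂F_i/∂u) du + (∂F_i/∂v) dv.
  For the x component: f_1(F) = -2*u^2 + 2*u*v - 2*u + 2; d F_1 = (2*u - v + 1) du + (-u) dv
  For the y component: f_2(F) = -3*u^2 + 3*u*v - 3*u - v^2 + 3*v - 1; d F_2 = (0) du + (2*v - 3) dv
Combining and collecting du, dv coefficients:
  coeff of du: -4*u^3 + 6*u^2*v - 6*u^2 - 2*u*v^2 + 4*u*v + 2*u - 2*v + 2
  coeff of dv: 2*u^3 - 8*u^2*v + 11*u^2 + 6*u*v^2 - 15*u*v + 7*u - 2*v^3 + 9*v^2 - 11*v + 3
F^* omega = (-4*u^3 + 6*u^2*v - 6*u^2 - 2*u*v^2 + 4*u*v + 2*u - 2*v + 2) du + (2*u^3 - 8*u^2*v + 11*u^2 + 6*u*v^2 - 15*u*v + 7*u - 2*v^3 + 9*v^2 - 11*v + 3) dv.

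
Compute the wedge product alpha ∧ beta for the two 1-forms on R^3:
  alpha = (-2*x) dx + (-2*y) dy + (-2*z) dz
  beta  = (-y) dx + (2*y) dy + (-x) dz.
alpha ∧ beta = (-2*y*(2*x + y)) dx ∧ dy + (2*x^2 - 2*y*z) dx ∧ dz + (2*y*(x + 2*z)) dy ∧ dz

Distribute the wedge, using dx_i ∧ dx_j = -dx_j ∧ dx_i and dx_i ∧ dx_i = 0. For each pair (i, j) with i < j, the coefficient of dx_i ∧ dx_j in alpha ∧ beta is (alpha_i * beta_j - alpha_j * beta_i). Collecting: alpha ∧ beta = (-2*y*(2*x + y)) dx ∧ dy + (2*x^2 - 2*y*z) dx ∧ dz + (2*y*(x + 2*z)) dy ∧ dz.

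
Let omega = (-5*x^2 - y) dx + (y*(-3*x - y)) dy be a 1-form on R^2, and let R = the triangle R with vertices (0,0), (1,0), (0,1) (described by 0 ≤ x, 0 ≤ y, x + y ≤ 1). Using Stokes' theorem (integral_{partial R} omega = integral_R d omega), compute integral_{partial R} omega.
integral_(partial R) omega = 0

Stokes: integral_partial_R omega = integral_R d omega with d omega = (∂Q/∂x - ∂P/∂y) dx ∧ dy.
  ∂Q/∂x = -3*y
  ∂P/∂y = -1
  integrand = ∂Q/∂x - ∂P/∂y = 1 - 3*y.
Integrating over R: integral_0^1 integral_0^{1-x} (1 - 3*y) dy dx = 0.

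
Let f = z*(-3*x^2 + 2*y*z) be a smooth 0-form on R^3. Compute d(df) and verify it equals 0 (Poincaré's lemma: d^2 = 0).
d(df) = 0

Step 1: df = sum_i (∂f/∂x_i) dx_i = (-6*x*z) dx + (2*z^2) dy + (-3*x^2 + 4*y*z) dz.
Step 2: Apply d again. Using the 1-form formula, the coefficient of dx ∧ dy in d(df) is ∂^2 f/∂x ∂y - ∂^2 f/∂y ∂x = (0) - (0) = 0 (equality of mixed partials for smooth f).
Similarly for dx ∧ dz and dy ∧ dz — all coefficients vanish. So d(df) = 0.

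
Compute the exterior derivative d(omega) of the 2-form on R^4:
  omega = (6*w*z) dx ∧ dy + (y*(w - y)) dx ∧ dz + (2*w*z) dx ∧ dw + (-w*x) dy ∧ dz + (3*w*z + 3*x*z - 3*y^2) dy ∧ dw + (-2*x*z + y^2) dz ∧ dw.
d(omega) = (4*w + 2*y) dx ∧ dy ∧ dz + (9*z) dx ∧ dy ∧ dw + (-2*w + y - 2*z) dx ∧ dz ∧ dw + (-3*w - 4*x + 2*y) dy ∧ dz ∧ dw

For a 2-form omega = sum_{i<j} g_{ij} dx_i ∧ dx_j, the exterior derivative is
  d(omega) = sum_{i<j} d(g_{ij}) ∧ dx_i ∧ dx_j = sum_{i<j, k} (∂g_{ij}/∂x_k) dx_k ∧ dx_i ∧ dx_j.
Expand each term, using dx_k ∧ dx_i ∧ dx_j = sgn(permutation) dx_{(a)} ∧ dx_{(b)} ∧ dx_{(c)} with (a < b < c) sorted:
  d(6*w*z) includes (∂/∂z)(6*w*z) dz = (6*w) dz, which multiplied by dx ∧ dy gives (6*w) dx ∧ dy ∧ dz
  d(6*w*z) includes (∂/∂w)(6*w*z) dw = (6*z) dw, which multiplied by dx ∧ dy gives (6*z) dx ∧ dy ∧ dw
  d(y*(w - y)) includes (∂/∂y)(y*(w - y)) dy = (w - 2*y) dy, which multiplied by dx ∧ dz gives (-w + 2*y) dx ∧ dy ∧ dz
  d(y*(w - y)) includes (∂/∂w)(y*(w - y)) dw = (y) dw, which multiplied by dx ∧ dz gives (y) dx ∧ dz ∧ dw
  d(2*w*z) includes (∂/∂z)(2*w*z) dz = (2*w) dz, which multiplied by dx ∧ dw gives (-2*w) dx ∧ dz ∧ dw
  d(-w*x) includes (∂/∂x)(-w*x) dx = (-w) dx, which multiplied by dy ∧ dz gives (-w) dx ∧ dy ∧ dz
  d(-w*x) includes (∂/∂w)(-w*x) dw = (-x) dw, which multiplied by dy ∧ dz gives (-x) dy ∧ dz ∧ dw
  d(3*w*z + 3*x*z - 3*y^2) includes (∂/∂x)(3*w*z + 3*x*z - 3*y^2) dx = (3*z) dx, which multiplied by dy ∧ dw gives (3*z) dx ∧ dy ∧ dw
  d(3*w*z + 3*x*z - 3*y^2) includes (∂/∂z)(3*w*z + 3*x*z - 3*y^2) dz = (3*w + 3*x) dz, which multiplied by dy ∧ dw gives (-3*w - 3*x) dy ∧ dz ∧ dw
  d(-2*x*z + y^2) includes (∂/∂x)(-2*x*z + y^2) dx = (-2*z) dx, which multiplied by dz ∧ dw gives (-2*z) dx ∧ dz ∧ dw
  d(-2*x*z + y^2) includes (∂/∂y)(-2*x*z + y^2) dy = (2*y) dy, which multiplied by dz ∧ dw gives (2*y) dy ∧ dz ∧ dw
Collecting like 3-forms: d(omega) = (4*w + 2*y) dx ∧ dy ∧ dz + (9*z) dx ∧ dy ∧ dw + (-2*w + y - 2*z) dx ∧ dz ∧ dw + (-3*w - 4*x + 2*y) dy ∧ dz ∧ dw.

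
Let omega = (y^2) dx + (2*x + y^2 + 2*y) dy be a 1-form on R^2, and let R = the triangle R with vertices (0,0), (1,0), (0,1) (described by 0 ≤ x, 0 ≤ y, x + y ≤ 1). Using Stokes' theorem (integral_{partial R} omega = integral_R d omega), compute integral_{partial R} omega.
integral_(partial R) omega = 2/3

Stokes: integral_partial_R omega = integral_R d omega with d omega = (∂Q/∂x - ∂P/∂y) dx ∧ dy.
  ∂Q/∂x = 2
  ∂P/∂y = 2*y
  integrand = ∂Q/∂x - ∂P/∂y = 2 - 2*y.
Integrating over R: integral_0^1 integral_0^{1-x} (2 - 2*y) dy dx = 2/3.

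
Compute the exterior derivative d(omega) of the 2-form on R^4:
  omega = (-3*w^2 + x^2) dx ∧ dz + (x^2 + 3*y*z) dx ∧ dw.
d(omega) = (-6*w - 3*y) dx ∧ dz ∧ dw + (-3*z) dx ∧ dy ∧ dw

For a 2-form omega = sum_{i<j} g_{ij} dx_i ∧ dx_j, the exterior derivative is
  d(omega) = sum_{i<j} d(g_{ij}) ∧ dx_i ∧ dx_j = sum_{i<j, k} (∂g_{ij}/∂x_k) dx_k ∧ dx_i ∧ dx_j.
Expand each term, using dx_k ∧ dx_i ∧ dx_j = sgn(permutation) dx_{(a)} ∧ dx_{(b)} ∧ dx_{(c)} with (a < b < c) sorted:
  d(-3*w^2 + x^2) includes (∂/∂w)(-3*w^2 + x^2) dw = (-6*w) dw, which multiplied by dx ∧ dz gives (-6*w) dx ∧ dz ∧ dw
  d(x^2 + 3*y*z) includes (∂/∂y)(x^2 + 3*y*z) dy = (3*z) dy, which multiplied by dx ∧ dw gives (-3*z) dx ∧ dy ∧ dw
  d(x^2 + 3*y*z) includes (∂/∂z)(x^2 + 3*y*z) dz = (3*y) dz, which multiplied by dx ∧ dw gives (-3*y) dx ∧ dz ∧ dw
Collecting like 3-forms: d(omega) = (-6*w - 3*y) dx ∧ dz ∧ dw + (-3*z) dx ∧ dy ∧ dw.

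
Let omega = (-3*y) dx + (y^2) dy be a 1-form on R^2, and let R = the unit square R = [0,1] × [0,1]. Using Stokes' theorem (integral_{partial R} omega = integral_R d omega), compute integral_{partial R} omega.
integral_(partial R) omega = 3

Stokes: integral_partial_R omega = integral_R d omega with d omega = (∂Q/∂x - ∂P/∂y) dx ∧ dy.
  ∂Q/∂x = 0
  ∂P/∂y = -3
  integrand = ∂Q/∂x - ∂P/∂y = 3.
Integrating over R: integral_0^1 integral_0^1 (3) dx dy = 3.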